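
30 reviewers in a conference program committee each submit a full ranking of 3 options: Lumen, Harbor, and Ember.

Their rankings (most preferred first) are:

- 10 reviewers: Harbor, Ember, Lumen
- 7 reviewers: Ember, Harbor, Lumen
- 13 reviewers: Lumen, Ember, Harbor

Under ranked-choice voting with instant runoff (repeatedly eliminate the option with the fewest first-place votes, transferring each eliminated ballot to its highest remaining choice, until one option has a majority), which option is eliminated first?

Round 1: Lumen 13, Harbor 10, Ember 7. Ember has the fewest and is eliminated.
Round 2: Harbor 17, Lumen 13. Harbor has a majority.

Ember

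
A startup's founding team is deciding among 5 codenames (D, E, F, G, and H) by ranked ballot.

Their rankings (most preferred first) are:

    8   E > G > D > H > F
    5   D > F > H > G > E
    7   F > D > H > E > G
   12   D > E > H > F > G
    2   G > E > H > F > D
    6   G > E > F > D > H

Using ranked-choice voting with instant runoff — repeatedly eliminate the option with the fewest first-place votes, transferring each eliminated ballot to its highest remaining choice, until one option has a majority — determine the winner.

D

Round 1: D 17, E 8, G 8, F 7, H 0. H has the fewest and is eliminated.
Round 2: D 17, E 8, G 8, F 7. F has the fewest and is eliminated.
Round 3: D 24, E 8, G 8. D has a majority.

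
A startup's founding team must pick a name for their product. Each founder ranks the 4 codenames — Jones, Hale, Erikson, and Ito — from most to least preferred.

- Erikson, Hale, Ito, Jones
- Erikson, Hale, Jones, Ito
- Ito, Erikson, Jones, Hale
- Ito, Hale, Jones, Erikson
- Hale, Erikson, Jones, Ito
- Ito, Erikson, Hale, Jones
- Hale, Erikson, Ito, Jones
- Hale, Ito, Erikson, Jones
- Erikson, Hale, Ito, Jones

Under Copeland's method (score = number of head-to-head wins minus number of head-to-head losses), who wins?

Erikson

Pairwise results:
  Jones vs Hale: Hale wins 8–1.
  Jones vs Erikson: Erikson wins 8–1.
  Jones vs Ito: Ito wins 7–2.
  Hale vs Erikson: Erikson wins 5–4.
  Hale vs Ito: Hale wins 6–3.
  Erikson vs Ito: Erikson wins 5–4.
Copeland scores (wins − losses):
  Jones: 0 − 3 = -3
  Hale: 2 − 1 = 1
  Erikson: 3 − 0 = 3
  Ito: 1 − 2 = -1
Erikson has the best Copeland score.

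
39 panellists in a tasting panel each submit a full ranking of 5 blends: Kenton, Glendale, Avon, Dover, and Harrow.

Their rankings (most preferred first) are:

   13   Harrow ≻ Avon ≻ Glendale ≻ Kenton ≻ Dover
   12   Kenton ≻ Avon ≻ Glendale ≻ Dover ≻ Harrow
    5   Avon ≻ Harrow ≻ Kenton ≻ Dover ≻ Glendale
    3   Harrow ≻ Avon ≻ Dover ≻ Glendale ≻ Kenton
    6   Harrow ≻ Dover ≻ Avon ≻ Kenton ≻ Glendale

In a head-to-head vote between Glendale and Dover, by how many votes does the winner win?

Ballots ranking Glendale above Dover: 13+12 = 25.
Ballots ranking Dover above Glendale: 5+3+6 = 14.
Glendale wins 25–14, a margin of 11.

11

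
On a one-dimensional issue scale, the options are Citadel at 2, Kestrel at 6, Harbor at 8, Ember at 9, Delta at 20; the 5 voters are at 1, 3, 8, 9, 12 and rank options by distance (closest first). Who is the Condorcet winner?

Harbor

With single-peaked preferences on a line, the Condorcet winner is the candidate closest to the median voter.
The median voter (position 8) is closest to Harbor at 8.
Check: Harbor vs Ember — voters closer to Harbor: 3 of 5.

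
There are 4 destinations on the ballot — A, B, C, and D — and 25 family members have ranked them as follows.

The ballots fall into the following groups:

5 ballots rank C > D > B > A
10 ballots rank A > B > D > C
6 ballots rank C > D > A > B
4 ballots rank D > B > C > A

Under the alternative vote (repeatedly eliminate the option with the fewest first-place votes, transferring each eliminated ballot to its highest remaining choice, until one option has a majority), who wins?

C

Round 1: C 11, A 10, D 4, B 0. B has the fewest and is eliminated.
Round 2: C 11, A 10, D 4. D has the fewest and is eliminated.
Round 3: C 15, A 10. C has a majority.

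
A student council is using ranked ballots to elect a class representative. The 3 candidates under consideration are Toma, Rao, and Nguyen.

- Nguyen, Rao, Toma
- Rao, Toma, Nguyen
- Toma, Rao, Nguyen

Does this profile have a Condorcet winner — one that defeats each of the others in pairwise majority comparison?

Yes

Head-to-head results (3 voters total):
Toma vs Rao: Rao wins 2–1.
Toma vs Nguyen: Toma wins 2–1.
Rao vs Nguyen: Rao wins 2–1.
Rao beats each rival — Toma (2–1), Nguyen (2–1) — so Rao is the Condorcet winner.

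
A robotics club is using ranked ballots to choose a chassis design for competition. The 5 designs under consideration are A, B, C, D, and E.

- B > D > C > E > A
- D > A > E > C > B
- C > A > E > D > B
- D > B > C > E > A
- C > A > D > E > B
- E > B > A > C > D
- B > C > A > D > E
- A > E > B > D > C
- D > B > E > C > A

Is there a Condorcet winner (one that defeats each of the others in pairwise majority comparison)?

Head-to-head results (9 voters total):
A vs B: B wins 5–4.
A vs C: C wins 6–3.
A vs D: A wins 5–4.
A vs E: A wins 5–4.
B vs C: B wins 6–3.
B vs D: D wins 5–4.
B vs E: E wins 5–4.
C vs D: D wins 5–4.
C vs E: C wins 5–4.
D vs E: D wins 6–3.
No candidate beats all others: A beats D beats B beats A, a majority cycle.

No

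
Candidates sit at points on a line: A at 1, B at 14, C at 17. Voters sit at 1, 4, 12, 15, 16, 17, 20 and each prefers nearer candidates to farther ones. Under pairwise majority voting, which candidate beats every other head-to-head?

B

With single-peaked preferences on a line, the Condorcet winner is the candidate closest to the median voter.
The median voter (position 15) is closest to B at 14.
Check: B vs A — voters closer to B: 5 of 7.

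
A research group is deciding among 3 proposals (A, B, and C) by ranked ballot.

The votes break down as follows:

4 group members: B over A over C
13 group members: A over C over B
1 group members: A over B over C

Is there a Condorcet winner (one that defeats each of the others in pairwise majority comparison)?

Yes

Head-to-head results (18 voters total):
A vs B: A wins 14–4.
A vs C: A wins 18–0.
B vs C: C wins 13–5.
A beats each rival — B (14–4), C (18–0) — so A is the Condorcet winner.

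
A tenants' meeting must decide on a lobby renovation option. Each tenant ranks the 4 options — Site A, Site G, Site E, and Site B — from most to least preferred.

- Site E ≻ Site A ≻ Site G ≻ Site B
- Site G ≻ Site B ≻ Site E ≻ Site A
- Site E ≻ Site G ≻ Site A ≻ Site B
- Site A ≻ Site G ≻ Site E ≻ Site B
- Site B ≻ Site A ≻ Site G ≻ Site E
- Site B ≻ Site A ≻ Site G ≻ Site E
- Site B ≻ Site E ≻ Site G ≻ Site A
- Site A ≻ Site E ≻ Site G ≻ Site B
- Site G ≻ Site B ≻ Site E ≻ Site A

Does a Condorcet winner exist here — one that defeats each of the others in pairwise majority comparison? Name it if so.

Head-to-head results (9 voters total):
Site A vs Site G: Site A wins 5–4.
Site A vs Site E: Site E wins 5–4.
Site A vs Site B: Site B wins 5–4.
Site G vs Site E: Site G wins 5–4.
Site G vs Site B: Site G wins 6–3.
Site E vs Site B: Site B wins 5–4.
No candidate beats all others: Site A beats Site G beats Site E beats Site A, a majority cycle.

No Condorcet winner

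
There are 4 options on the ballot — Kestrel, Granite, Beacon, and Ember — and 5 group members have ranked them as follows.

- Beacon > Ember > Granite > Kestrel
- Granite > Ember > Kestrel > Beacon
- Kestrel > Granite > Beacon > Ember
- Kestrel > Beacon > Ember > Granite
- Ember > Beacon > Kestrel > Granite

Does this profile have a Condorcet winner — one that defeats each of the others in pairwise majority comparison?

Head-to-head results (5 voters total):
Kestrel vs Granite: Kestrel wins 3–2.
Kestrel vs Beacon: Kestrel wins 3–2.
Kestrel vs Ember: Ember wins 3–2.
Granite vs Beacon: Beacon wins 3–2.
Granite vs Ember: Ember wins 3–2.
Beacon vs Ember: Beacon wins 3–2.
No candidate beats all others: Kestrel beats Beacon beats Ember beats Kestrel, a majority cycle.

No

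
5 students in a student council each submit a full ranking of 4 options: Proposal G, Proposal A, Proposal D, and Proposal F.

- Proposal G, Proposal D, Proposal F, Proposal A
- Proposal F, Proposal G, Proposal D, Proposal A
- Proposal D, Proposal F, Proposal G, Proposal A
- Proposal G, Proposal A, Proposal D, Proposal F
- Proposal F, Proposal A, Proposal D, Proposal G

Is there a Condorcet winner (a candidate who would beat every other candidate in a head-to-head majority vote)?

Head-to-head results (5 voters total):
Proposal G vs Proposal A: Proposal G wins 4–1.
Proposal G vs Proposal D: Proposal G wins 3–2.
Proposal G vs Proposal F: Proposal F wins 3–2.
Proposal A vs Proposal D: Proposal D wins 3–2.
Proposal A vs Proposal F: Proposal F wins 4–1.
Proposal D vs Proposal F: Proposal D wins 3–2.
No candidate beats all others: Proposal G beats Proposal D beats Proposal F beats Proposal G, a majority cycle.

No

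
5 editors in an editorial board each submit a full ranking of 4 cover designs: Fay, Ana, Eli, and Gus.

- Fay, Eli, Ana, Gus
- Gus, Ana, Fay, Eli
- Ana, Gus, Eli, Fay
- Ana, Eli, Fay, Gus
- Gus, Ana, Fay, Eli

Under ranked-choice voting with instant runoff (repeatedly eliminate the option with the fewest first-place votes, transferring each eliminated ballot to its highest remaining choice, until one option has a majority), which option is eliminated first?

Eli

Round 1: Ana 2, Gus 2, Fay 1, Eli 0. Eli has the fewest and is eliminated.
Round 2: Ana 2, Gus 2, Fay 1. Fay has the fewest and is eliminated.
Round 3: Ana 3, Gus 2. Ana has a majority.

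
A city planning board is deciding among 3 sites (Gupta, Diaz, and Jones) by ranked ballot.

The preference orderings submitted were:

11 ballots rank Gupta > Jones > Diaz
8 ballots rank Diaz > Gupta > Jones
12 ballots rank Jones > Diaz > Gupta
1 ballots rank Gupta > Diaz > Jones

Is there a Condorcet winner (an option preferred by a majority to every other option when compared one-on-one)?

Head-to-head results (32 voters total):
Gupta vs Diaz: Diaz wins 20–12.
Gupta vs Jones: Gupta wins 20–12.
Diaz vs Jones: Jones wins 23–9.
No candidate beats all others: Gupta beats Jones beats Diaz beats Gupta, a majority cycle.

No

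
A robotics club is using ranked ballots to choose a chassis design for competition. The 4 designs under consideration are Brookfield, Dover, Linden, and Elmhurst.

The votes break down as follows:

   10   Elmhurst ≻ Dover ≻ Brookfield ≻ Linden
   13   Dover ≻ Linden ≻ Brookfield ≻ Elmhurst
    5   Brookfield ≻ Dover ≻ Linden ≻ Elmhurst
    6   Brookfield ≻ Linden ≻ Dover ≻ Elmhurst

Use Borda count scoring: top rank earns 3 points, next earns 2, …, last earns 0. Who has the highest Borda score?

Dover

Borda scores:
  Brookfield: 10·1 + 13·1 + 5·3 + 6·3 = 56
  Dover: 10·2 + 13·3 + 5·2 + 6·1 = 75
  Linden: 10·0 + 13·2 + 5·1 + 6·2 = 43
  Elmhurst: 10·3 + 13·0 + 5·0 + 6·0 = 30
Dover has the highest total.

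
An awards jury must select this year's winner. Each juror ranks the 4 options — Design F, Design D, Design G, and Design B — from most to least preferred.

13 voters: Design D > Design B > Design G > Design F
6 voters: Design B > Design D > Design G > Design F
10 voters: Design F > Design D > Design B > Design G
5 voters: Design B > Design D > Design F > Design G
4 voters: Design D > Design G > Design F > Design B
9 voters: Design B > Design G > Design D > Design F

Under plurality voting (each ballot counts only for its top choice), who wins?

Design B

First-place vote totals:
  Design F: 10
  Design D: 17
  Design G: 0
  Design B: 20
Design B has the most first-place votes.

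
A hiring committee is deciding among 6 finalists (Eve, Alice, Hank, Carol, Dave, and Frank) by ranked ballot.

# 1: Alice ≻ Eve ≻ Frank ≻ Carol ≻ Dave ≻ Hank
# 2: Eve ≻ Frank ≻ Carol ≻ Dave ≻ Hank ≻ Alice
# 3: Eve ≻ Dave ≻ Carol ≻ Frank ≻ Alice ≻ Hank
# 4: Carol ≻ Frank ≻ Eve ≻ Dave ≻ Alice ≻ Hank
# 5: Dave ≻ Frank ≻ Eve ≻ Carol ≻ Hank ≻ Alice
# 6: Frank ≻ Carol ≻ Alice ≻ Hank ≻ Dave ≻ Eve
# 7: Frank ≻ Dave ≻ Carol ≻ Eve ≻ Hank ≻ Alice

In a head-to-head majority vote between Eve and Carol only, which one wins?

Eve

Ballots ranking Eve above Carol: 4.
Ballots ranking Carol above Eve: 3.
Eve wins the head-to-head, 4–3.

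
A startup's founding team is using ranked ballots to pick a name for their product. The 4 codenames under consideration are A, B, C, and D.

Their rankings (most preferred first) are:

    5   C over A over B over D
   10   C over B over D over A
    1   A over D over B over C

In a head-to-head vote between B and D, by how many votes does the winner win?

14

Ballots ranking B above D: 5+10 = 15.
Ballots ranking D above B: 1.
B wins 15–1, a margin of 14.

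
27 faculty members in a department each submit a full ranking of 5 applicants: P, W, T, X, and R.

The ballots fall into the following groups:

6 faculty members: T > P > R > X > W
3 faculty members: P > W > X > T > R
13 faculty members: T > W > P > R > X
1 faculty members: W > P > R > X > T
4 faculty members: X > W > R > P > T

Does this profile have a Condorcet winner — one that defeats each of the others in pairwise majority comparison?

Head-to-head results (27 voters total):
P vs W: W wins 18–9.
P vs T: T wins 19–8.
P vs X: P wins 23–4.
P vs R: P wins 23–4.
W vs T: T wins 19–8.
W vs X: W wins 17–10.
W vs R: W wins 21–6.
T vs X: T wins 19–8.
T vs R: T wins 22–5.
X vs R: R wins 20–7.
T beats each rival — P (19–8), W (19–8), X (19–8), R (22–5) — so T is the Condorcet winner.

Yes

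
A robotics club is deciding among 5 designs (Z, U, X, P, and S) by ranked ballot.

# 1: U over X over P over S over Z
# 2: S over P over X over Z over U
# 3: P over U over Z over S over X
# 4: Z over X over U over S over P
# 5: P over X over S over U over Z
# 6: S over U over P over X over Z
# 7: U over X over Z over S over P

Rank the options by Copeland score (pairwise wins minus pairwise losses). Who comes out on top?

Pairwise results:
  Z vs U: U wins 5–2.
  Z vs X: X wins 5–2.
  Z vs P: P wins 5–2.
  Z vs S: S wins 4–3.
  U vs X: U wins 4–3.
  U vs P: U wins 4–3.
  U vs S: U wins 4–3.
  X vs P: P wins 4–3.
  X vs S: X wins 4–3.
  P vs S: S wins 4–3.
Copeland scores (wins − losses):
  Z: 0 − 4 = -4
  U: 4 − 0 = 4
  X: 2 − 2 = 0
  P: 2 − 2 = 0
  S: 2 − 2 = 0
U has the best Copeland score.

U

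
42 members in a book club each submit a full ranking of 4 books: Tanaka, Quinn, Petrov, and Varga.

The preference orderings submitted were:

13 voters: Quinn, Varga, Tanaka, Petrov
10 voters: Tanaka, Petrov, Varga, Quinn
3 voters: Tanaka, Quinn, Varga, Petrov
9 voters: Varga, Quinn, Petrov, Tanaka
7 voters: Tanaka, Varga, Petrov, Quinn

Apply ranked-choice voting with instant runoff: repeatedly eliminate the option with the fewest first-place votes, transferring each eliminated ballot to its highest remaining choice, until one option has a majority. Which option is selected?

Round 1: Tanaka 20, Quinn 13, Varga 9, Petrov 0. Petrov has the fewest and is eliminated.
Round 2: Tanaka 20, Quinn 13, Varga 9. Varga has the fewest and is eliminated.
Round 3: Quinn 22, Tanaka 20. Quinn has a majority.

Quinn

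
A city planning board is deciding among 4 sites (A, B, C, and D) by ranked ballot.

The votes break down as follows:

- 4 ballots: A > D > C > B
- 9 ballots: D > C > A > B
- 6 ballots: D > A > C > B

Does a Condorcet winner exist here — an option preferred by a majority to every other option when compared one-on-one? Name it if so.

D

Head-to-head results (19 voters total):
A vs B: A wins 19–0.
A vs C: A wins 10–9.
A vs D: D wins 15–4.
B vs C: C wins 19–0.
B vs D: D wins 19–0.
C vs D: D wins 19–0.
D beats each rival — A (15–4), B (19–0), C (19–0) — so D is the Condorcet winner.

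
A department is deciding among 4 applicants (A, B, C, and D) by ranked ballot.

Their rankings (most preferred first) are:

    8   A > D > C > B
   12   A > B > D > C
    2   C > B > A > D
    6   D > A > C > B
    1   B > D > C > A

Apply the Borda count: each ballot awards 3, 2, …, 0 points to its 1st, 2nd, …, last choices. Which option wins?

Borda scores:
  A: 8·3 + 12·3 + 2·1 + 6·2 + 0 = 74
  B: 8·0 + 12·2 + 2·2 + 6·0 + 3 = 31
  C: 8·1 + 12·0 + 2·3 + 6·1 + 1 = 21
  D: 8·2 + 12·1 + 2·0 + 6·3 + 2 = 48
A has the highest total.

A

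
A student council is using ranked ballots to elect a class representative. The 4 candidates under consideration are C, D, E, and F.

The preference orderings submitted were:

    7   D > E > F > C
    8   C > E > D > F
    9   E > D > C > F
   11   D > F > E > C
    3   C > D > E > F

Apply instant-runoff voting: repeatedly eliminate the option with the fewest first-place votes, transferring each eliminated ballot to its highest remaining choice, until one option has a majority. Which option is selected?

D

Round 1: D 18, C 11, E 9, F 0. F has the fewest and is eliminated.
Round 2: D 18, C 11, E 9. E has the fewest and is eliminated.
Round 3: D 27, C 11. D has a majority.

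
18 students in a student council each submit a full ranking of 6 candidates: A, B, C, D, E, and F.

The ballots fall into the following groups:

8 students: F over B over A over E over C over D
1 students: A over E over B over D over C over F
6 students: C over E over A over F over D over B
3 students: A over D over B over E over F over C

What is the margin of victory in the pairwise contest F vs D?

10

Ballots ranking F above D: 8+6 = 14.
Ballots ranking D above F: 1+3 = 4.
F wins 14–4, a margin of 10.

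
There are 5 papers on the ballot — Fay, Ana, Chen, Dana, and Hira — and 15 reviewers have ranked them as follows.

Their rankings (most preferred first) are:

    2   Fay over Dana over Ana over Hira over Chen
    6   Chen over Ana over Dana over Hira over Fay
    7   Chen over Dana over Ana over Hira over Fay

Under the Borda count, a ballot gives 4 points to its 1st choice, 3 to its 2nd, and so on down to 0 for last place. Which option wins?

Chen

Borda scores:
  Fay: 2·4 + 6·0 + 7·0 = 8
  Ana: 2·2 + 6·3 + 7·2 = 36
  Chen: 2·0 + 6·4 + 7·4 = 52
  Dana: 2·3 + 6·2 + 7·3 = 39
  Hira: 2·1 + 6·1 + 7·1 = 15
Chen has the highest total.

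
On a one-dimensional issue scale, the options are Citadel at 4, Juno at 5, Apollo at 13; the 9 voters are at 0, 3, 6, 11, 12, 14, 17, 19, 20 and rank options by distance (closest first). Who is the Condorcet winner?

With single-peaked preferences on a line, the Condorcet winner is the candidate closest to the median voter.
The median voter (position 12) is closest to Apollo at 13.
Check: Apollo vs Citadel — voters closer to Apollo: 6 of 9.

Apollo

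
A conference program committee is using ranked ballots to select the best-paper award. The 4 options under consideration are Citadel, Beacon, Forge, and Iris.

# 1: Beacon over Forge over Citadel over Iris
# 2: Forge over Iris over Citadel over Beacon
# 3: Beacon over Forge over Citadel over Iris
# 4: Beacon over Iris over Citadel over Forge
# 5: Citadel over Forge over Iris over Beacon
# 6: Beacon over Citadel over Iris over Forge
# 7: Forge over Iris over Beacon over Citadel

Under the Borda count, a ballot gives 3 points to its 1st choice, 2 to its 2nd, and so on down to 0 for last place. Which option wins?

Borda scores:
  Citadel: 1 + 1 + 1 + 1 + 3 + 2 + 0 = 9
  Beacon: 3 + 0 + 3 + 3 + 0 + 3 + 1 = 13
  Forge: 2 + 3 + 2 + 0 + 2 + 0 + 3 = 12
  Iris: 0 + 2 + 0 + 2 + 1 + 1 + 2 = 8
Beacon has the highest total.

Beacon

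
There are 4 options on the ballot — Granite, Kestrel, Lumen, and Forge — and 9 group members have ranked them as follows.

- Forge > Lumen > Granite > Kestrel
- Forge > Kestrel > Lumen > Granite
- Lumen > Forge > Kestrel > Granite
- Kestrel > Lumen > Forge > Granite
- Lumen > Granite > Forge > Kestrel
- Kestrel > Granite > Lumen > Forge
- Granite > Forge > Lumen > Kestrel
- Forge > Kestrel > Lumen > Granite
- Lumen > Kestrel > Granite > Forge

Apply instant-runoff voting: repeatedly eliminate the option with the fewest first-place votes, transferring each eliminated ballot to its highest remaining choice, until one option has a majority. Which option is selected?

Lumen

Round 1: Lumen 3, Forge 3, Kestrel 2, Granite 1. Granite has the fewest and is eliminated.
Round 2: Forge 4, Lumen 3, Kestrel 2. Kestrel has the fewest and is eliminated.
Round 3: Lumen 5, Forge 4. Lumen has a majority.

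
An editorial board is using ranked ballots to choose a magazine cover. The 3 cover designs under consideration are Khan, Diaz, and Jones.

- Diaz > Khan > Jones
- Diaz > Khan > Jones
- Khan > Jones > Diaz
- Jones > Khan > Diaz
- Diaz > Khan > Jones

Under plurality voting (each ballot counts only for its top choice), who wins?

Diaz

First-place vote totals:
  Khan: 1
  Diaz: 3
  Jones: 1
Diaz has the most first-place votes.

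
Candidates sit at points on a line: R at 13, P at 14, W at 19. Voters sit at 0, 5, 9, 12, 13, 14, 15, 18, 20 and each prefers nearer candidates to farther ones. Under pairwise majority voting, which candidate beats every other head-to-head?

R

With single-peaked preferences on a line, the Condorcet winner is the candidate closest to the median voter.
The median voter (position 13) is closest to R at 13.
Check: R vs W — voters closer to R: 7 of 9.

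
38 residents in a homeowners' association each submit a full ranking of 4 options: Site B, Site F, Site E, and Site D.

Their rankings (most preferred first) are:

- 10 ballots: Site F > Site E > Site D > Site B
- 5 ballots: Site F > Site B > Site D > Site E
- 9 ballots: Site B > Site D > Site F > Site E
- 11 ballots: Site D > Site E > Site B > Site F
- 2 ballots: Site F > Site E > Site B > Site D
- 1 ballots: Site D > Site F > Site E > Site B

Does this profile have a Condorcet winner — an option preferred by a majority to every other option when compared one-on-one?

Yes

Head-to-head results (38 voters total):
Site B vs Site F: Site B wins 20–18.
Site B vs Site E: Site E wins 24–14.
Site B vs Site D: Site D wins 22–16.
Site F vs Site E: Site F wins 27–11.
Site F vs Site D: Site D wins 21–17.
Site E vs Site D: Site D wins 26–12.
Site D beats each rival — Site B (22–16), Site F (21–17), Site E (26–12) — so Site D is the Condorcet winner.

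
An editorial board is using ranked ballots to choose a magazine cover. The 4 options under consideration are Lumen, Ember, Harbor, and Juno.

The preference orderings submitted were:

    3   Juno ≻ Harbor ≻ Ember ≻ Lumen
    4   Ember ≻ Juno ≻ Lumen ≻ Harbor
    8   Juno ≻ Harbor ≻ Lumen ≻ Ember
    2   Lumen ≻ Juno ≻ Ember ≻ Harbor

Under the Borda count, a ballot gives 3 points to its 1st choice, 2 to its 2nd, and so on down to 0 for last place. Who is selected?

Juno

Borda scores:
  Lumen: 3·0 + 4·1 + 8·1 + 2·3 = 18
  Ember: 3·1 + 4·3 + 8·0 + 2·1 = 17
  Harbor: 3·2 + 4·0 + 8·2 + 2·0 = 22
  Juno: 3·3 + 4·2 + 8·3 + 2·2 = 45
Juno has the highest total.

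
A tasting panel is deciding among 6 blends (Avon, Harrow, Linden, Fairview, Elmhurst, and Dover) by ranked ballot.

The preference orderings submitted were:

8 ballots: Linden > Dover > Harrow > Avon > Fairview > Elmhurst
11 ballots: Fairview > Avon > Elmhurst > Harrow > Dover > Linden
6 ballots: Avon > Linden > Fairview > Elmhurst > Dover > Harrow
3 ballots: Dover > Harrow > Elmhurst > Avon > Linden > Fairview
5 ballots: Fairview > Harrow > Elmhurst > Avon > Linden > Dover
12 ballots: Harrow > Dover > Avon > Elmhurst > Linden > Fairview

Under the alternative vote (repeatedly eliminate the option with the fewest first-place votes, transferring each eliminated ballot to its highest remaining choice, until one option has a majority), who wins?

Harrow

Round 1: Fairview 16, Harrow 12, Linden 8, Avon 6, Dover 3, Elmhurst 0. Elmhurst has the fewest and is eliminated.
Round 2: Fairview 16, Harrow 12, Linden 8, Avon 6, Dover 3. Dover has the fewest and is eliminated.
Round 3: Fairview 16, Harrow 15, Linden 8, Avon 6. Avon has the fewest and is eliminated.
Round 4: Fairview 16, Harrow 15, Linden 14. Linden has the fewest and is eliminated.
Round 5: Harrow 23, Fairview 22. Harrow has a majority.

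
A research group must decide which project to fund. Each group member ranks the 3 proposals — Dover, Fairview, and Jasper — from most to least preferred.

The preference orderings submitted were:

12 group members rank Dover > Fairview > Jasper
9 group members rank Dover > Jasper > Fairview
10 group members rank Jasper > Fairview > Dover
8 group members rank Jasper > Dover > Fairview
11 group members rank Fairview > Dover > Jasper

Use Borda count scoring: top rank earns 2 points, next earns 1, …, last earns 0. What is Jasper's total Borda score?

Borda scores:
  Dover: 12·2 + 9·2 + 10·0 + 8·1 + 11·1 = 61
  Fairview: 12·1 + 9·0 + 10·1 + 8·0 + 11·2 = 44
  Jasper: 12·0 + 9·1 + 10·2 + 8·2 + 11·0 = 45

45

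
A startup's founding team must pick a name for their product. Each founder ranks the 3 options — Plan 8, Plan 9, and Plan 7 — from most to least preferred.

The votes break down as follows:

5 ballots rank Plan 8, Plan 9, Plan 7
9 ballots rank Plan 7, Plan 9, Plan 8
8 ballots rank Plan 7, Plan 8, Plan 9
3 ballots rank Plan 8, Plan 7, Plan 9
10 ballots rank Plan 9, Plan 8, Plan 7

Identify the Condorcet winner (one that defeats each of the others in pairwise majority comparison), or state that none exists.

There is no Condorcet winner

Head-to-head results (35 voters total):
Plan 8 vs Plan 9: Plan 9 wins 19–16.
Plan 8 vs Plan 7: Plan 8 wins 18–17.
Plan 9 vs Plan 7: Plan 7 wins 20–15.
No candidate beats all others: Plan 8 beats Plan 7 beats Plan 9 beats Plan 8, a majority cycle.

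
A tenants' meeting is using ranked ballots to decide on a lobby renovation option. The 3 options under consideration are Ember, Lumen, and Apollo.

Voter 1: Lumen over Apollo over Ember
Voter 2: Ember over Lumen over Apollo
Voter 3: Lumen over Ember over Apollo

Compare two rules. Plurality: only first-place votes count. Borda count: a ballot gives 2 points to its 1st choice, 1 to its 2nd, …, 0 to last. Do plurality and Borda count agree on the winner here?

Yes

Plurality first-place counts: Ember 1, Lumen 2, Apollo 0 → Lumen.
Borda totals: Ember 3, Lumen 5, Apollo 1 → Lumen.
The two rules agree on Lumen.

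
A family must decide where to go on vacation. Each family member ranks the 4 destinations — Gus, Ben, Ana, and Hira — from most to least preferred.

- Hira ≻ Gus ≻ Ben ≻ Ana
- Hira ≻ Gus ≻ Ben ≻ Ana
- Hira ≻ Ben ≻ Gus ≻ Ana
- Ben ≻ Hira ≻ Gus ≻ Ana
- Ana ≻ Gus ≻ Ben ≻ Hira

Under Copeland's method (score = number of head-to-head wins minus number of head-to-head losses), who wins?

Pairwise results:
  Gus vs Ben: Gus wins 3–2.
  Gus vs Ana: Gus wins 4–1.
  Gus vs Hira: Hira wins 4–1.
  Ben vs Ana: Ben wins 4–1.
  Ben vs Hira: Hira wins 3–2.
  Ana vs Hira: Hira wins 4–1.
Copeland scores (wins − losses):
  Gus: 2 − 1 = 1
  Ben: 1 − 2 = -1
  Ana: 0 − 3 = -3
  Hira: 3 − 0 = 3
Hira has the best Copeland score.

Hira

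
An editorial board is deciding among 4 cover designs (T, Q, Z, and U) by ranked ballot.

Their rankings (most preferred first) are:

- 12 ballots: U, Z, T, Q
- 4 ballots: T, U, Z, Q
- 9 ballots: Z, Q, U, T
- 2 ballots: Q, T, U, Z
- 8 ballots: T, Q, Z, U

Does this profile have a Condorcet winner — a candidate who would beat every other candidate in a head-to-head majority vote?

Head-to-head results (35 voters total):
T vs Q: T wins 24–11.
T vs Z: Z wins 21–14.
T vs U: U wins 21–14.
Q vs Z: Z wins 25–10.
Q vs U: Q wins 19–16.
Z vs U: U wins 18–17.
No candidate beats all others: T beats Q beats U beats T, a majority cycle.

No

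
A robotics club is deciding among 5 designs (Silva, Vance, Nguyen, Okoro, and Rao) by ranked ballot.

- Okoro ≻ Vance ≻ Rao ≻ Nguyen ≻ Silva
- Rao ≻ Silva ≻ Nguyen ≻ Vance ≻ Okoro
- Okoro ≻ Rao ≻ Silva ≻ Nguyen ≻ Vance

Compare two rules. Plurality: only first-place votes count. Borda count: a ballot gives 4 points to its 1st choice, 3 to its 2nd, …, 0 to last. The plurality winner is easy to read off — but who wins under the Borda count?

Plurality first-place counts: Silva 0, Vance 0, Nguyen 0, Okoro 2, Rao 1 → Okoro.
Borda totals: Silva 5, Vance 4, Nguyen 4, Okoro 8, Rao 9 → Rao.

Rao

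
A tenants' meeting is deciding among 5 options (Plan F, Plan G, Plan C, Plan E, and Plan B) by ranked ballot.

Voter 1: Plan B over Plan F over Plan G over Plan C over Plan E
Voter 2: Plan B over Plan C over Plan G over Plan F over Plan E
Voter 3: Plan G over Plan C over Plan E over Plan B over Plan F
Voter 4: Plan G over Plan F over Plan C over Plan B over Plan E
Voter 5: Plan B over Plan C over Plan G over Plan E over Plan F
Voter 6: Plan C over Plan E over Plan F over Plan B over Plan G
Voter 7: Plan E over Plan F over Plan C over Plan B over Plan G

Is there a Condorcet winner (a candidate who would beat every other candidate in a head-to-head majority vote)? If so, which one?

Plan C

Head-to-head results (7 voters total):
Plan F vs Plan G: Plan G wins 4–3.
Plan F vs Plan C: Plan C wins 4–3.
Plan F vs Plan E: Plan E wins 4–3.
Plan F vs Plan B: Plan B wins 4–3.
Plan G vs Plan C: Plan C wins 4–3.
Plan G vs Plan E: Plan G wins 5–2.
Plan G vs Plan B: Plan B wins 5–2.
Plan C vs Plan E: Plan C wins 6–1.
Plan C vs Plan B: Plan C wins 4–3.
Plan E vs Plan B: Plan B wins 4–3.
Plan C beats each rival — Plan F (4–3), Plan G (4–3), Plan E (6–1), Plan B (4–3) — so Plan C is the Condorcet winner.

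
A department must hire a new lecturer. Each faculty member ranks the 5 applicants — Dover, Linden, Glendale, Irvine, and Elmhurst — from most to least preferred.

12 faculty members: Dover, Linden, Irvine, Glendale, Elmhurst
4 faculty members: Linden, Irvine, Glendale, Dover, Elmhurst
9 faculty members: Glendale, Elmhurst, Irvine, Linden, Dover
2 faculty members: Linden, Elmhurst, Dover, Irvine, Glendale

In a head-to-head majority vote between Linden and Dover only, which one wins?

Linden

Ballots ranking Linden above Dover: 4+9+2 = 15.
Ballots ranking Dover above Linden: 12.
Linden wins the head-to-head, 15–12.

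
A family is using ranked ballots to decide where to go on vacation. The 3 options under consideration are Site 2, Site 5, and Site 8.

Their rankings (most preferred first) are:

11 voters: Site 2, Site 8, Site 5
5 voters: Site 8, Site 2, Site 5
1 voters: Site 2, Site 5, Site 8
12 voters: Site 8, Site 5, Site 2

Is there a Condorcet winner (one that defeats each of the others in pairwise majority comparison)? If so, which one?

Head-to-head results (29 voters total):
Site 2 vs Site 5: Site 2 wins 17–12.
Site 2 vs Site 8: Site 8 wins 17–12.
Site 5 vs Site 8: Site 8 wins 28–1.
Site 8 beats each rival — Site 2 (17–12), Site 5 (28–1) — so Site 8 is the Condorcet winner.

Site 8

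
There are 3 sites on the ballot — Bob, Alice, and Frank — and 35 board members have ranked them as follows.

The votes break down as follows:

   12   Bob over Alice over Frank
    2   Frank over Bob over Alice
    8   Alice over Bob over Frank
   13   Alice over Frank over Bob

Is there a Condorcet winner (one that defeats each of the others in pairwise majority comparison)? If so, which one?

Head-to-head results (35 voters total):
Bob vs Alice: Alice wins 21–14.
Bob vs Frank: Bob wins 20–15.
Alice vs Frank: Alice wins 33–2.
Alice beats each rival — Bob (21–14), Frank (33–2) — so Alice is the Condorcet winner.

Alice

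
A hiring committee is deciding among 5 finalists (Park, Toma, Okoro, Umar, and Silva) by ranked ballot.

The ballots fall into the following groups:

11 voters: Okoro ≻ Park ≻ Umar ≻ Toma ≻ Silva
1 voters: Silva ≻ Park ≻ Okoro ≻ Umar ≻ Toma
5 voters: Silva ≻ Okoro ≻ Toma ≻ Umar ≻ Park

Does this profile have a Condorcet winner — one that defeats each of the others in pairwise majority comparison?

Yes

Head-to-head results (17 voters total):
Park vs Toma: Park wins 12–5.
Park vs Okoro: Okoro wins 16–1.
Park vs Umar: Park wins 12–5.
Park vs Silva: Park wins 11–6.
Toma vs Okoro: Okoro wins 17–0.
Toma vs Umar: Umar wins 12–5.
Toma vs Silva: Toma wins 11–6.
Okoro vs Umar: Okoro wins 17–0.
Okoro vs Silva: Okoro wins 11–6.
Umar vs Silva: Umar wins 11–6.
Okoro beats each rival — Park (16–1), Toma (17–0), Umar (17–0), Silva (11–6) — so Okoro is the Condorcet winner.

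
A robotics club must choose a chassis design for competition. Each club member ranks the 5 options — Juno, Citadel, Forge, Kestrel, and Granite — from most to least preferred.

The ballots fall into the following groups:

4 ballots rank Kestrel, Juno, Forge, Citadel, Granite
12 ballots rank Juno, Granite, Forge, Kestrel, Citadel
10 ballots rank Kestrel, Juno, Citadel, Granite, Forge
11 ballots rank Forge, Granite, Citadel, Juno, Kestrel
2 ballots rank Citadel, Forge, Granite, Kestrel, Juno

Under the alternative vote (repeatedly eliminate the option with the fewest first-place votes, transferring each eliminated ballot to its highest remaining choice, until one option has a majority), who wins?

Forge

Round 1: Kestrel 14, Juno 12, Forge 11, Citadel 2, Granite 0. Granite has the fewest and is eliminated.
Round 2: Kestrel 14, Juno 12, Forge 11, Citadel 2. Citadel has the fewest and is eliminated.
Round 3: Kestrel 14, Forge 13, Juno 12. Juno has the fewest and is eliminated.
Round 4: Forge 25, Kestrel 14. Forge has a majority.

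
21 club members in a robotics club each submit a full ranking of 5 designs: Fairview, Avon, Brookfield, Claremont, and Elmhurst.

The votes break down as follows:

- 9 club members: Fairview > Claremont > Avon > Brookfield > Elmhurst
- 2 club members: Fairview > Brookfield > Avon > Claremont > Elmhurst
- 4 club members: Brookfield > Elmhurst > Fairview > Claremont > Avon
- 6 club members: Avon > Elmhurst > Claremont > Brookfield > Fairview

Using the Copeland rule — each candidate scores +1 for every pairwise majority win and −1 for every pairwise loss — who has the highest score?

Fairview

Pairwise results:
  Fairview vs Avon: Fairview wins 15–6.
  Fairview vs Brookfield: Fairview wins 11–10.
  Fairview vs Claremont: Fairview wins 15–6.
  Fairview vs Elmhurst: Fairview wins 11–10.
  Avon vs Brookfield: Avon wins 15–6.
  Avon vs Claremont: Claremont wins 13–8.
  Avon vs Elmhurst: Avon wins 17–4.
  Brookfield vs Claremont: Claremont wins 15–6.
  Brookfield vs Elmhurst: Brookfield wins 15–6.
  Claremont vs Elmhurst: Claremont wins 11–10.
Copeland scores (wins − losses):
  Fairview: 4 − 0 = 4
  Avon: 2 − 2 = 0
  Brookfield: 1 − 3 = -2
  Claremont: 3 − 1 = 2
  Elmhurst: 0 − 4 = -4
Fairview has the best Copeland score.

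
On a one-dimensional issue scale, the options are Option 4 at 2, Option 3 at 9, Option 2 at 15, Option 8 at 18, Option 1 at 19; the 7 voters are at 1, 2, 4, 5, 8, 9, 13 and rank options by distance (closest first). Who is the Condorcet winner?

With single-peaked preferences on a line, the Condorcet winner is the candidate closest to the median voter.
The median voter (position 5) is closest to Option 4 at 2.
Check: Option 4 vs Option 3 — voters closer to Option 4: 4 of 7.

Option 4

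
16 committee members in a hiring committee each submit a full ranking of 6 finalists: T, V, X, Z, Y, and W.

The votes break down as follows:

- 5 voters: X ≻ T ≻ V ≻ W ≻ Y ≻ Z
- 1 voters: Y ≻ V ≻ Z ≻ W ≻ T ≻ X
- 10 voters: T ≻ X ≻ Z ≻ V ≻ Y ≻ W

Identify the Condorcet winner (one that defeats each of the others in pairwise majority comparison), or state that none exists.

T

Head-to-head results (16 voters total):
T vs V: T wins 15–1.
T vs X: T wins 11–5.
T vs Z: T wins 15–1.
T vs Y: T wins 15–1.
T vs W: T wins 15–1.
V vs X: X wins 15–1.
V vs Z: Z wins 10–6.
V vs Y: V wins 15–1.
V vs W: V wins 16–0.
X vs Z: X wins 15–1.
X vs Y: X wins 15–1.
X vs W: X wins 15–1.
Z vs Y: Z wins 10–6.
Z vs W: Z wins 11–5.
Y vs W: Y wins 11–5.
T beats each rival — V (15–1), X (11–5), Z (15–1), Y (15–1), W (15–1) — so T is the Condorcet winner.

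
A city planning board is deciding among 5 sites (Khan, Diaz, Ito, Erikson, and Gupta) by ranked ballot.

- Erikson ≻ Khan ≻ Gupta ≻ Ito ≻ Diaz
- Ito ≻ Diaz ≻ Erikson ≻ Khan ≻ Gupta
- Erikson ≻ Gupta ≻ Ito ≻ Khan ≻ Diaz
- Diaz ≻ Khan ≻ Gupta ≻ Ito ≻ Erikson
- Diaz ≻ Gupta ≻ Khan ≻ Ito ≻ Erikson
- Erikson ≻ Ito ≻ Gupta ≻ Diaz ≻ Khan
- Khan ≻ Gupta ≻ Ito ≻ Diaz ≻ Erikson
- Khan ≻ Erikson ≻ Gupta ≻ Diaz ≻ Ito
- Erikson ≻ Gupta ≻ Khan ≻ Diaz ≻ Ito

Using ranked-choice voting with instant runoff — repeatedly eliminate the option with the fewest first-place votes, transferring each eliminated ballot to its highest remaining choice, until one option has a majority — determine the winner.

Erikson

Round 1: Erikson 4, Khan 2, Diaz 2, Ito 1, Gupta 0. Gupta has the fewest and is eliminated.
Round 2: Erikson 4, Khan 2, Diaz 2, Ito 1. Ito has the fewest and is eliminated.
Round 3: Erikson 4, Diaz 3, Khan 2. Khan has the fewest and is eliminated.
Round 4: Erikson 5, Diaz 4. Erikson has a majority.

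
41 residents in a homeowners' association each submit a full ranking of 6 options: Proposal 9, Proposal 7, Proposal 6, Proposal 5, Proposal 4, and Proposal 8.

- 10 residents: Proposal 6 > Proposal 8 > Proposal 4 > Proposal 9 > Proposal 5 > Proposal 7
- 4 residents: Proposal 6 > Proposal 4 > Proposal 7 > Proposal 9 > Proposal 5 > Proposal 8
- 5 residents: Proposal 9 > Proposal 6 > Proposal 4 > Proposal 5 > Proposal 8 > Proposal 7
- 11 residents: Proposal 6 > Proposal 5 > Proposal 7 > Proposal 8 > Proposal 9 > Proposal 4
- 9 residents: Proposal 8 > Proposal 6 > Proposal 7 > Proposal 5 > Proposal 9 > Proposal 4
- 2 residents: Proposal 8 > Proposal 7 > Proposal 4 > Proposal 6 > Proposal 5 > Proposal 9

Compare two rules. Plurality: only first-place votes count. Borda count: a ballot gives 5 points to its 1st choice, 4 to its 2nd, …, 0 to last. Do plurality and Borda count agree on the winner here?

Yes

Plurality first-place counts: Proposal 9 5, Proposal 7 0, Proposal 6 25, Proposal 5 0, Proposal 4 0, Proposal 8 11 → Proposal 6.
Borda totals: Proposal 9 73, Proposal 7 80, Proposal 6 185, Proposal 5 88, Proposal 4 67, Proposal 8 122 → Proposal 6.
The two rules agree on Proposal 6.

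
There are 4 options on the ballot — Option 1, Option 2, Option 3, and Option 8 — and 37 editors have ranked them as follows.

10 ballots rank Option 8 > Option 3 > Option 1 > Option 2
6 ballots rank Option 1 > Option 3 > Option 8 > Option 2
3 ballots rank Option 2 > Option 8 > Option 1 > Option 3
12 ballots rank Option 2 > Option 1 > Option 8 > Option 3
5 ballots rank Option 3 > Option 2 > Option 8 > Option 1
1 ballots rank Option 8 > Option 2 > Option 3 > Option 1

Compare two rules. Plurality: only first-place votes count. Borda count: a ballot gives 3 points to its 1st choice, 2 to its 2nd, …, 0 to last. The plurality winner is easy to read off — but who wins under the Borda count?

Plurality first-place counts: Option 1 6, Option 2 15, Option 3 5, Option 8 11 → Option 2.
Borda totals: Option 1 55, Option 2 57, Option 3 48, Option 8 62 → Option 8.

Option 8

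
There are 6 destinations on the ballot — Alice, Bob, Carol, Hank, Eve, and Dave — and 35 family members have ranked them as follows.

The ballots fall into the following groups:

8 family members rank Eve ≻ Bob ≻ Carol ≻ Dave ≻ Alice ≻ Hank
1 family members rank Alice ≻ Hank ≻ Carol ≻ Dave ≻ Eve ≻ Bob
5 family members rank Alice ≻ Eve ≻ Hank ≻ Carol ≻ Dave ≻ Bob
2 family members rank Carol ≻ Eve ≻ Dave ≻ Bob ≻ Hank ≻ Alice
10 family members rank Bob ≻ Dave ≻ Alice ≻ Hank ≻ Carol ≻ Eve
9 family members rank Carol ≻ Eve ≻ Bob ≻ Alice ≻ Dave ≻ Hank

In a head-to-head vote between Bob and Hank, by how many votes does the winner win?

23

Ballots ranking Bob above Hank: 8+2+10+9 = 29.
Ballots ranking Hank above Bob: 1+5 = 6.
Bob wins 29–6, a margin of 23.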